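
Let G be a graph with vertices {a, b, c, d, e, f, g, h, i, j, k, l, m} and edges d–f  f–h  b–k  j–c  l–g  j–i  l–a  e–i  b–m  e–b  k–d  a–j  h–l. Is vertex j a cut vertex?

Deleting j raises the number of components from 1 to 2, so j is a cut vertex.

Yes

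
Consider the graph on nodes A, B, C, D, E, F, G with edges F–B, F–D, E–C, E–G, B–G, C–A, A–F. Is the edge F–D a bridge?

Yes

Removing F–D leaves no path between F and D: the component count goes from 1 to 2. So it is a bridge.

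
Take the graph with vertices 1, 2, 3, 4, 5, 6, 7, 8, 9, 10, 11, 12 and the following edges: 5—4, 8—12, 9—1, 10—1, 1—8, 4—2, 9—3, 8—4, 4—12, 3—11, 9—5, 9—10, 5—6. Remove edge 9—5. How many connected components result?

2

9 and 5 are still connected via 9-1-8-4-5, so the component count stays at 2.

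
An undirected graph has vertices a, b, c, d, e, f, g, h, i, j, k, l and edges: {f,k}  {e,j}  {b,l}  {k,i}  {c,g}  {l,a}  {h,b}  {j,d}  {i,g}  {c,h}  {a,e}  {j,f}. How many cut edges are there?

The edges on the cycle c-h-b-l-a-e-j-f-k-i-g-c are not bridges since each lies on that cycle.
But removing d-j disconnects d from j — this is a bridge.

1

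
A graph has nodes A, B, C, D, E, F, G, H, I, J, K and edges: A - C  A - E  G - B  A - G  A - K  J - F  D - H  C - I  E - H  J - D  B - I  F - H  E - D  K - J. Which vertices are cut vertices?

A

Removing A increases the component count from 1 to 2, so A is a cut vertex.
By contrast removing H leaves 1 component; it is not a cut vertex. No other vertex is a cut vertex either.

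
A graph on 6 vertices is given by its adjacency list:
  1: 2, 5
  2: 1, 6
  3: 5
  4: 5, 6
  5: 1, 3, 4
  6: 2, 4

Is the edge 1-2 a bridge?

No

After removing 1-2, the path 1-5-4-6-2 still connects them, so the edge is not a bridge.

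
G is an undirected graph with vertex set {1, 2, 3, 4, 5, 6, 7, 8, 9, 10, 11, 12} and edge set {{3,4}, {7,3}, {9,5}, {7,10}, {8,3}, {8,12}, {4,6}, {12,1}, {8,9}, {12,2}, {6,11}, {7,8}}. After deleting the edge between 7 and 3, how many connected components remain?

7 and 3 are still connected via 7-8-3, so the component count stays at 1.

1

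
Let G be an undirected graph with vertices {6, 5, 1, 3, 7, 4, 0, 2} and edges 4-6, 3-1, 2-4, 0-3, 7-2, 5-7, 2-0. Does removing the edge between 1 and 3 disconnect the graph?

Yes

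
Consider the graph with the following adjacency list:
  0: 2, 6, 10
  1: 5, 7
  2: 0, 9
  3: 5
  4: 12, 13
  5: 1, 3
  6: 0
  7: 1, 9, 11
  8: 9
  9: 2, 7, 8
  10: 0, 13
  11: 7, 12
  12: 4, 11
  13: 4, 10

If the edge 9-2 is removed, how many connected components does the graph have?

1

9 and 2 are still connected via 9-7-11-12-4-13-10-0-2, so the component count stays at 1.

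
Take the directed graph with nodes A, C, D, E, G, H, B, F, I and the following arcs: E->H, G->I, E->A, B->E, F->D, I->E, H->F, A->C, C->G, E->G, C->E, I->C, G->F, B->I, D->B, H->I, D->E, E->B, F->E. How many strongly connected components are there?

{A, B, C, D, E, F, G, H, I} are all mutually reachable — one SCC of size 9.
That gives 1 strongly connected component.

1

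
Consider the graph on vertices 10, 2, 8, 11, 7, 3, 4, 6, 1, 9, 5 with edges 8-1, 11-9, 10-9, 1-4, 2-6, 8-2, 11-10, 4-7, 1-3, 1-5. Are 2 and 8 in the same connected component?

Yes

From 2 we can reach 1, 2, 3, 4, 5, 6, 7, 8, which includes 8.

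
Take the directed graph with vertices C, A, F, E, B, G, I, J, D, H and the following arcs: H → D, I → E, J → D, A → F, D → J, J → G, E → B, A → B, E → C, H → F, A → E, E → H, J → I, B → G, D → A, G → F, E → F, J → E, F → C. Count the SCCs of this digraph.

{A, D, E, H, I, J} are all mutually reachable — one SCC of size 6.
{B} is an SCC by itself.
{C} is an SCC by itself.
{F} is an SCC by itself.
{G} is an SCC by itself.
That gives 5 strongly connected components.

5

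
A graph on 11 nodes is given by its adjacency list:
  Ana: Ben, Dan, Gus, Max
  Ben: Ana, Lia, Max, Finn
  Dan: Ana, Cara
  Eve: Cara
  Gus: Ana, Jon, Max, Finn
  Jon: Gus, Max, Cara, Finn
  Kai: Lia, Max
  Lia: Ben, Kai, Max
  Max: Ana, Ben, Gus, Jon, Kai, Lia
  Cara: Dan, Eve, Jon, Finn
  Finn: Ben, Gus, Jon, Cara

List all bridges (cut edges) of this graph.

Cara-Eve

The edges on the cycle Ben-Ana-Dan-Cara-Finn-Ben are not bridges since each lies on that cycle.
But removing Eve-Cara disconnects Eve from Cara — this is a bridge.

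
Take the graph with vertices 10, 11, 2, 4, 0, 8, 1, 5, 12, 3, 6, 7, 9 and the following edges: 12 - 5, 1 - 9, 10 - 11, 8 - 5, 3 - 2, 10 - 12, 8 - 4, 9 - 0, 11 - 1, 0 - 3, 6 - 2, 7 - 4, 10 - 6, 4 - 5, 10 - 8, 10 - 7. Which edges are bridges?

none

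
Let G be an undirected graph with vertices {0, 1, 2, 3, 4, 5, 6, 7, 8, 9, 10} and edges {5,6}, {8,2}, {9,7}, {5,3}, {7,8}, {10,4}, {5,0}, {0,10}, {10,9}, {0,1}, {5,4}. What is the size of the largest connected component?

11

Starting from 0 we can reach 0, 1, 2, 3, 4, 5, 6, 7, 8, 9, 10. That is one component of size 11.
The largest has 11 vertices.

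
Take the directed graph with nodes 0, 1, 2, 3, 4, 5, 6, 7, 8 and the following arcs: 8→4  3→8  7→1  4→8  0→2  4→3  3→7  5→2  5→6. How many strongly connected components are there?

{3, 4, 8} are all mutually reachable — one SCC of size 3.
{2} is an SCC by itself.
{1} is an SCC by itself.
{0} is an SCC by itself.
{6} is an SCC by itself.
(and 2 more singleton SCCs)
That gives 7 strongly connected components.

7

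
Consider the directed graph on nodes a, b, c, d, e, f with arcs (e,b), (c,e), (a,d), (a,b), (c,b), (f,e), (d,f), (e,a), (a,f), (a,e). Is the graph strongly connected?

No

There is no directed path from e to c, so the graph is not strongly connected.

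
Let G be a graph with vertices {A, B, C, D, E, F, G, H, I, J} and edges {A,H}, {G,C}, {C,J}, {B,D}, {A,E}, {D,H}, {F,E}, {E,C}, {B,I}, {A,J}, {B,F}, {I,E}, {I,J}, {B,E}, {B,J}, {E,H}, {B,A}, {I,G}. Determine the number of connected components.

1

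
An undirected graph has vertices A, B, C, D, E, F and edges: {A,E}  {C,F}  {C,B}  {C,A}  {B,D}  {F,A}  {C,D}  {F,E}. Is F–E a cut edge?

After removing F–E, the path F-A-E still connects them, so the edge is not a bridge.

No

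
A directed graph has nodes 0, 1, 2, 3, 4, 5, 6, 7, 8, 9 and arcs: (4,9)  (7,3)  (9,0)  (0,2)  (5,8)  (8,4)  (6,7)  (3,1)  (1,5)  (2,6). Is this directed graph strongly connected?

Yes

From 4 we can reach every vertex (0, 1, 2, 3, 4, 5, 6, 7, 8, 9), and every vertex can reach 4 (0, 1, 2, 3, 4, 5, 6, 7, 8, 9). So the whole graph is one strongly connected component.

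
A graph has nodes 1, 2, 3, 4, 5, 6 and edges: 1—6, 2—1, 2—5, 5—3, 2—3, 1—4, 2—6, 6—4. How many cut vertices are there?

Removing 2 increases the component count from 1 to 2, so 2 is a cut vertex.
By contrast removing 3 leaves 1 component; it is not a cut vertex. No other vertex is a cut vertex either.

1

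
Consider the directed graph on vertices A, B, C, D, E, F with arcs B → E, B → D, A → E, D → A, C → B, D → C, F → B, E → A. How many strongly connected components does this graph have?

{B, C, D} are all mutually reachable — one SCC of size 3.
{A, E} are all mutually reachable — one SCC of size 2.
{F} is an SCC by itself.
That gives 3 strongly connected components.

3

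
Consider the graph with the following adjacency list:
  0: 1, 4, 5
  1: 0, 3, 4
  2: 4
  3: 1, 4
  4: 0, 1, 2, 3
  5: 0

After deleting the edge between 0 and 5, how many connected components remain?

Before removal there is 1 component.
0-5 is a bridge — removing it separates 0's side from 5's side.
After removal: 2 components.

2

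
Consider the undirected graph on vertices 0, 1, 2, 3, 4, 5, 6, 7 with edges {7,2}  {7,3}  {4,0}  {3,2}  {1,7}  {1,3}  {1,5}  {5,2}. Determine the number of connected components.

6 is isolated — a component by itself.
Starting from 0 we can reach 0, 4. That is one component of size 2.
Starting from 1 we can reach 1, 2, 3, 5, 7. That is one component of size 5.
Total: 3 components.

3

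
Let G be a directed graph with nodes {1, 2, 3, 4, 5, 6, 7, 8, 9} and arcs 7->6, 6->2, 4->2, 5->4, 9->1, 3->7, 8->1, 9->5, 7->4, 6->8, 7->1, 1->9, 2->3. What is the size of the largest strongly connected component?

9

{1, 2, 3, 4, 5, 6, 7, 8, 9} are all mutually reachable — one SCC of size 9.
The largest has 9 vertices.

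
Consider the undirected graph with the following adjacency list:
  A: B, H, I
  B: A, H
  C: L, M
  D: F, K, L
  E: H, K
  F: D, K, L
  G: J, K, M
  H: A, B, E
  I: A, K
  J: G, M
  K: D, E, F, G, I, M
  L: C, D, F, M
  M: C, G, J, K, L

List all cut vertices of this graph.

Removing K increases the component count from 1 to 2, so K is a cut vertex.
By contrast removing L leaves 1 component; it is not a cut vertex. No other vertex is a cut vertex either.

K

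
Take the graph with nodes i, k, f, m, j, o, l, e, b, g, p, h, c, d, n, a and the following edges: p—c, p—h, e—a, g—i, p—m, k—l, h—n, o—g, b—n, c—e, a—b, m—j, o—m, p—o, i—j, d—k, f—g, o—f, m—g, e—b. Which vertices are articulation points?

Removing k increases the component count from 2 to 3, so k is a cut vertex.
Removing p increases the component count from 2 to 3, so p is a cut vertex.
By contrast removing f leaves 2 components; it is not a cut vertex. No other vertex is a cut vertex either.

k, p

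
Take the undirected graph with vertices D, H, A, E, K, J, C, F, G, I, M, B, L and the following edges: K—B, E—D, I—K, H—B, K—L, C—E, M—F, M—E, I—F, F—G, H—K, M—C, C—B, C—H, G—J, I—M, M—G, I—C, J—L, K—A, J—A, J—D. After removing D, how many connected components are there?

With D gone, the remaining components are: {A, B, C, E, F, G, H, I, J, K, L, M}.
That is 1 component.

1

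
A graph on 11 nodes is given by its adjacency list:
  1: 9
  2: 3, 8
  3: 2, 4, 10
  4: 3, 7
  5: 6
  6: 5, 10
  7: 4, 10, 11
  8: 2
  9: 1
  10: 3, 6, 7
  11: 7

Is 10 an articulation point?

Yes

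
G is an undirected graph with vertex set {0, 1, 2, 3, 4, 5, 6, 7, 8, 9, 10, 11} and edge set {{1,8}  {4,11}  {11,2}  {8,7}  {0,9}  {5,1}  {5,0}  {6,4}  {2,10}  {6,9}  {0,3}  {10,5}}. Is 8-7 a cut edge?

Yes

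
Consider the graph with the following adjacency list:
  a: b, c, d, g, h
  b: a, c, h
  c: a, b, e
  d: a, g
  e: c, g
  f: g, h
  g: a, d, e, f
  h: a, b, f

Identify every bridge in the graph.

The edges on the cycle f-g-d-a-h-f are not bridges since each lies on that cycle.
Every edge lies on some cycle, so there are no bridges.

none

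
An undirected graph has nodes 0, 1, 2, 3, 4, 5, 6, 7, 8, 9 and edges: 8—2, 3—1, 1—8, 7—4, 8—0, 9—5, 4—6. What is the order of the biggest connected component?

Starting from 5 we can reach 5, 9. That is one component of size 2.
Starting from 4 we can reach 4, 6, 7. That is one component of size 3.
Starting from 0 we can reach 0, 1, 2, 3, 8. That is one component of size 5.
The largest has 5 vertices.

5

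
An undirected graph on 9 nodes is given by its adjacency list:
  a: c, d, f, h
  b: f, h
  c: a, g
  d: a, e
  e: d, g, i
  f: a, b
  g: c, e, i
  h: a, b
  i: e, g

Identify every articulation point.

Removing a increases the component count from 1 to 2, so a is a cut vertex.
By contrast removing g leaves 1 component; it is not a cut vertex. No other vertex is a cut vertex either.

a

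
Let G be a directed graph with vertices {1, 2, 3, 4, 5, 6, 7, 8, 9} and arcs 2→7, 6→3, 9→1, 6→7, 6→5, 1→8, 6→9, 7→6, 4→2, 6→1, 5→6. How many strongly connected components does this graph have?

7

{5, 6, 7} are all mutually reachable — one SCC of size 3.
{3} is an SCC by itself.
{4} is an SCC by itself.
{2} is an SCC by itself.
{1} is an SCC by itself.
(and 2 more singleton SCCs)
That gives 7 strongly connected components.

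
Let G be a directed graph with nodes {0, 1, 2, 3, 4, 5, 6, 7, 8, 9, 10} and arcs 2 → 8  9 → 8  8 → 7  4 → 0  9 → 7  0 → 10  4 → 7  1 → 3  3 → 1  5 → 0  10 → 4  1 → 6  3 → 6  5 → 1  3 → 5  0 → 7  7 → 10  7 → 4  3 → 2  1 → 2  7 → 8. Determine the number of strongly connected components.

5

{0, 4, 7, 8, 10} are all mutually reachable — one SCC of size 5.
{1, 3, 5} are all mutually reachable — one SCC of size 3.
{2} is an SCC by itself.
{6} is an SCC by itself.
{9} is an SCC by itself.
That gives 5 strongly connected components.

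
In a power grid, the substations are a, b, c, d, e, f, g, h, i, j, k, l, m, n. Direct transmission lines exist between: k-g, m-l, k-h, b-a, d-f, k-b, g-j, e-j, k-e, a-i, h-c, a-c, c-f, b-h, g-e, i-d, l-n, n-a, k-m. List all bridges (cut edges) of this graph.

none

The edges on the cycle a-i-d-f-c-a are not bridges since each lies on that cycle.
Every edge lies on some cycle, so there are no bridges.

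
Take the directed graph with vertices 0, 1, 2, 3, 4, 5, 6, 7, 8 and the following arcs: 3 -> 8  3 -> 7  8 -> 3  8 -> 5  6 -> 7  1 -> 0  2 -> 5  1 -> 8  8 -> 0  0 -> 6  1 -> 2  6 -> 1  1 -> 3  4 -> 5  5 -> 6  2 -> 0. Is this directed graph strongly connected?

No

There is no directed path from 1 to 4, so the graph is not strongly connected.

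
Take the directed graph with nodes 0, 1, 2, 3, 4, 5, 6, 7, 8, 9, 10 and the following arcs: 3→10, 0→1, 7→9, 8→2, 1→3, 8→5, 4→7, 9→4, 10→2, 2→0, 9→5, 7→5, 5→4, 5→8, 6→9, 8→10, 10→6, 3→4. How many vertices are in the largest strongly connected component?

11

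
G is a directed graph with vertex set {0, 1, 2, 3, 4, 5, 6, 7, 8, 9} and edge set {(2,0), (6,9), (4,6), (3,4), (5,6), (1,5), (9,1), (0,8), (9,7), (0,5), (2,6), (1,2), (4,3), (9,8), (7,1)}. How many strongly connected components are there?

3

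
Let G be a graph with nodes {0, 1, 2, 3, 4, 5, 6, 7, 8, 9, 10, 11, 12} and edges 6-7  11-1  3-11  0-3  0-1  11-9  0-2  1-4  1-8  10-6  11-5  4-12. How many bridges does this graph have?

8

The edges on the cycle 0-3-11-1-0 are not bridges since each lies on that cycle.
But removing 1-4 disconnects 1 from 4; removing 6-7 disconnects 6 from 7; removing 1-8 disconnects 1 from 8; removing 11-5 disconnects 11 from 5 — these are bridges.
In total 8 edges are bridges.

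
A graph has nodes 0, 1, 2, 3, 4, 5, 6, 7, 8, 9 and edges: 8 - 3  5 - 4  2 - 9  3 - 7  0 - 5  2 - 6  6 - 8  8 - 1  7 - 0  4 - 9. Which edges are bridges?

1-8

The edges on the cycle 2-6-8-3-7-0-5-4-9-2 are not bridges since each lies on that cycle.
But removing 1 - 8 disconnects 1 from 8 — this is a bridge.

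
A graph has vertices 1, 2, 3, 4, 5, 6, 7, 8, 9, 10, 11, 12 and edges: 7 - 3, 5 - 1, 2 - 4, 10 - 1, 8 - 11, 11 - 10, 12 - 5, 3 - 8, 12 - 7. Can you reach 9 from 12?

The component containing 12 is {1, 3, 5, 7, 8, 10, 11, 12}, and 9 is not in it.

No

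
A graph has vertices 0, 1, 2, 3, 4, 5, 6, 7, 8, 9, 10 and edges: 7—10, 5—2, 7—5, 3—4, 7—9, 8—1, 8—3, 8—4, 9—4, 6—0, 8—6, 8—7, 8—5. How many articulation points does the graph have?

4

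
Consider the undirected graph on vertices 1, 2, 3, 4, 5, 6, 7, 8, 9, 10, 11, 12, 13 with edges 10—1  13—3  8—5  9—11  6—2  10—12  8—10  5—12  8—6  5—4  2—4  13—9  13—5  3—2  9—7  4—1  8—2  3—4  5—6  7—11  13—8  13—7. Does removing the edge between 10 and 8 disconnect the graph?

After removing 10—8, the path 10-12-5-8 still connects them, so the edge is not a bridge.

No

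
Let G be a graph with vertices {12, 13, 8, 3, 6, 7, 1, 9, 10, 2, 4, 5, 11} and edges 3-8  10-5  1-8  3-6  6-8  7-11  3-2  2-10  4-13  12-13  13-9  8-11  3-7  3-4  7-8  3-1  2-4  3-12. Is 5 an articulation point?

Deleting 5 leaves 1 component (was 1), so 5 is not a cut vertex.

No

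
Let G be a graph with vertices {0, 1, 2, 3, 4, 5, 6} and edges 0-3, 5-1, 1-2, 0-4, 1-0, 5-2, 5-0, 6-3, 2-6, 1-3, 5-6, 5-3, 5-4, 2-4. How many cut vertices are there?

Removing 5, for instance, still leaves 1 component. No single vertex removal increases the component count — the graph has no articulation points.

0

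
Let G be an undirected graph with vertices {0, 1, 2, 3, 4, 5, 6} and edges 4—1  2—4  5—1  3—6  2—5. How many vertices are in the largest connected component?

4

0 is isolated — a component by itself.
Starting from 3 we can reach 3, 6. That is one component of size 2.
Starting from 1 we can reach 1, 2, 4, 5. That is one component of size 4.
The largest has 4 vertices.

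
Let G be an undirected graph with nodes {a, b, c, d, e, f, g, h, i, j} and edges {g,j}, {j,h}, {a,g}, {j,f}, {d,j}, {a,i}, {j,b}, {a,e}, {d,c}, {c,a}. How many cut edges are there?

5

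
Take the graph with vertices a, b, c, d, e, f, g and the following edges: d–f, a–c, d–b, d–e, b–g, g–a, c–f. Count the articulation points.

1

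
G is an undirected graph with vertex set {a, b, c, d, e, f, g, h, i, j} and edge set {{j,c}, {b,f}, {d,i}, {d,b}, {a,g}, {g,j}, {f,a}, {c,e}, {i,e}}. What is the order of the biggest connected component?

9

h is isolated — a component by itself.
Starting from a we can reach a, b, c, d, e, f, g, i, j. That is one component of size 9.
The largest has 9 vertices.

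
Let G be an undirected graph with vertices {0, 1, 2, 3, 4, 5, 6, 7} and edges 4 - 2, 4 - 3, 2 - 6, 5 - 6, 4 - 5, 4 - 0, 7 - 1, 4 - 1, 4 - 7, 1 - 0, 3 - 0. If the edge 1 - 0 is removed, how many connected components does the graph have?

1 and 0 are still connected via 1-4-0, so the component count stays at 1.

1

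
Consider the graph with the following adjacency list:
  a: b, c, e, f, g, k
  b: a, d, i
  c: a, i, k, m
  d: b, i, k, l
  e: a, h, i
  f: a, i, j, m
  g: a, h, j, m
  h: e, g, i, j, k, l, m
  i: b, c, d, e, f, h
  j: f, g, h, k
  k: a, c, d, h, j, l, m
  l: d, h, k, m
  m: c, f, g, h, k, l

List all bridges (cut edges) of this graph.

The edges on the cycle k-a-f-j-k are not bridges since each lies on that cycle.
Every edge lies on some cycle, so there are no bridges.

none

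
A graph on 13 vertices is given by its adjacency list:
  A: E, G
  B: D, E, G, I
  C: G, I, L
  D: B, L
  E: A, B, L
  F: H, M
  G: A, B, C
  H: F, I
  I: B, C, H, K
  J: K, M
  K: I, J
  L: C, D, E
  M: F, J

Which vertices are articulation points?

Removing I increases the component count from 1 to 2, so I is a cut vertex.
By contrast removing E leaves 1 component; it is not a cut vertex. No other vertex is a cut vertex either.

I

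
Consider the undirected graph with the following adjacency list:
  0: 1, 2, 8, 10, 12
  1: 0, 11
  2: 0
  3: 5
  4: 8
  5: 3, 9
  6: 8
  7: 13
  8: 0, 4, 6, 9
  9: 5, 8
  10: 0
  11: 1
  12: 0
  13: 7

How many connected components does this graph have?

Starting from 7 we can reach 7, 13. That is one component of size 2.
Starting from 0 we can reach 0, 1, 2, 3, 4, 5, 6, 8, 9, 10, 11, 12. That is one component of size 12.
Total: 2 components.

2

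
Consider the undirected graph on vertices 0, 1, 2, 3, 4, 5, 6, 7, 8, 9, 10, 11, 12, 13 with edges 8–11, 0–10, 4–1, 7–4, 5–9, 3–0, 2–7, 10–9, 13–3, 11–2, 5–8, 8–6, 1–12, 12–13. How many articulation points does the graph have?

1

Removing 8 increases the component count from 1 to 2, so 8 is a cut vertex.
By contrast removing 13 leaves 1 component; it is not a cut vertex. No other vertex is a cut vertex either.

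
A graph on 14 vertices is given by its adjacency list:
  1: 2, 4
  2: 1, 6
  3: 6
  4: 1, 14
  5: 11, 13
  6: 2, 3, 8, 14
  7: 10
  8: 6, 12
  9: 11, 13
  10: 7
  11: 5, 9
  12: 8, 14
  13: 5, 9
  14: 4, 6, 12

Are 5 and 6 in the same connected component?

No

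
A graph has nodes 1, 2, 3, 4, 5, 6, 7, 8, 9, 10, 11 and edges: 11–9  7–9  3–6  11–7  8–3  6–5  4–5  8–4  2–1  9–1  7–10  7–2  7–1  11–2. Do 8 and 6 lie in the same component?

Yes

From 8 we can reach 3, 4, 5, 6, 8, which includes 6.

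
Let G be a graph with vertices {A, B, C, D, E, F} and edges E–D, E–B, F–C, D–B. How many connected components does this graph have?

3

A is isolated — a component by itself.
Starting from C we can reach C, F. That is one component of size 2.
Starting from B we can reach B, D, E. That is one component of size 3.
Total: 3 components.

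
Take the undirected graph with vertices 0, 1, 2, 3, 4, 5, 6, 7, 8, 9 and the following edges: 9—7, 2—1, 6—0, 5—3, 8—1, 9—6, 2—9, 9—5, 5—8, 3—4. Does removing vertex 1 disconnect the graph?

No

Deleting 1 leaves 1 component (was 1) (its neighbors 2, 8 remain connected to each other), so 1 is not a cut vertex.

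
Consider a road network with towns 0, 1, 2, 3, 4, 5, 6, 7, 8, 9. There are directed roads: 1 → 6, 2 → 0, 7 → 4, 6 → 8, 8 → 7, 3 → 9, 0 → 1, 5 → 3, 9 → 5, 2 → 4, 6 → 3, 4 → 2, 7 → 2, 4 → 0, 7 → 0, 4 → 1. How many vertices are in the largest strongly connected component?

7

{0, 1, 2, 4, 6, 7, 8} are all mutually reachable — one SCC of size 7.
{3, 5, 9} are all mutually reachable — one SCC of size 3.
The largest has 7 vertices.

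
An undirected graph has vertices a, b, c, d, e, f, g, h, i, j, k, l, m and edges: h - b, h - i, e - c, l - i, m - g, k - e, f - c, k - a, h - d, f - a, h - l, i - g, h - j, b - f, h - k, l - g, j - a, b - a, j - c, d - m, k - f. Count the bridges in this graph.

0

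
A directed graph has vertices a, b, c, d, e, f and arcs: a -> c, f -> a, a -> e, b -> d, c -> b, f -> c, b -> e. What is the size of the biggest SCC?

{c} is an SCC by itself.
{b} is an SCC by itself.
{e} is an SCC by itself.
{f} is an SCC by itself.
{a} is an SCC by itself.
(and 1 more singleton SCC)
The largest has 1 vertex.

1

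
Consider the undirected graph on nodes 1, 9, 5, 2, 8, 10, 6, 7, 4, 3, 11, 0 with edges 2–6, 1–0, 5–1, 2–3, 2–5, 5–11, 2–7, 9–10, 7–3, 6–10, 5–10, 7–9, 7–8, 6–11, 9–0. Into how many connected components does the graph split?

2

4 is isolated — a component by itself.
Starting from 0 we can reach 0, 1, 2, 3, 5, 6, 7, 8, 9, 10, 11. That is one component of size 11.
Total: 2 components.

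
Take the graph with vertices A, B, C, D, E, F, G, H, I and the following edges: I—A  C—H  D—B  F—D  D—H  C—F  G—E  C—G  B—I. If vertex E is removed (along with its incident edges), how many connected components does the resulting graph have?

1

With E gone, the remaining components are: {A, B, C, D, F, G, H, I}.
That is 1 component.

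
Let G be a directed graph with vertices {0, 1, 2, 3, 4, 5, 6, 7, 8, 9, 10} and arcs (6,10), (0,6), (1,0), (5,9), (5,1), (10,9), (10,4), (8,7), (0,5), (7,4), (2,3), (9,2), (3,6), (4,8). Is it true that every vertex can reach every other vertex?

No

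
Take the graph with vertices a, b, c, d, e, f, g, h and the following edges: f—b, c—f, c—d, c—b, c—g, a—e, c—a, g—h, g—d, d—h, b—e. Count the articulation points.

1

Removing c increases the component count from 1 to 2, so c is a cut vertex.
By contrast removing a leaves 1 component; it is not a cut vertex. No other vertex is a cut vertex either.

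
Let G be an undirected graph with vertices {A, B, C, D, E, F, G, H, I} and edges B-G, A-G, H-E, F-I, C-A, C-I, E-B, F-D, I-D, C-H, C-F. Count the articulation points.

Removing C increases the component count from 1 to 2, so C is a cut vertex.
By contrast removing B leaves 1 component; it is not a cut vertex. No other vertex is a cut vertex either.

1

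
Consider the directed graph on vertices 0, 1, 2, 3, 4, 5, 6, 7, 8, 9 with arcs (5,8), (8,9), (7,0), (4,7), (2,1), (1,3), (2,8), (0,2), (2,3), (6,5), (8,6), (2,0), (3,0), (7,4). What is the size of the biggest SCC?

4

{0, 1, 2, 3} are all mutually reachable — one SCC of size 4.
{5, 6, 8} are all mutually reachable — one SCC of size 3.
{4, 7} are all mutually reachable — one SCC of size 2.
{9} is an SCC by itself.
The largest has 4 vertices.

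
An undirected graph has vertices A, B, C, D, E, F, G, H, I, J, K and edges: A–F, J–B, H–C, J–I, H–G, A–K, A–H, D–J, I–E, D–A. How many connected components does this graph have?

1

Starting from A we can reach A, B, C, D, E, F, G, H, I, J, K. That is one component of size 11.
Total: 1 component.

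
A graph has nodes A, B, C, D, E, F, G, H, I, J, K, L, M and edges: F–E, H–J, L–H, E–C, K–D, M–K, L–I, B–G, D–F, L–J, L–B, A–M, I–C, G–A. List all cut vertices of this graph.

Removing L increases the component count from 1 to 2, so L is a cut vertex.
By contrast removing E leaves 1 component; it is not a cut vertex. No other vertex is a cut vertex either.

L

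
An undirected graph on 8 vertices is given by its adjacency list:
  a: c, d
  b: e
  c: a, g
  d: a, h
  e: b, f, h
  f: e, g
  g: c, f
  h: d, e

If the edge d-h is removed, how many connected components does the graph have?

1

d and h are still connected via d-a-c-g-f-e-h, so the component count stays at 1.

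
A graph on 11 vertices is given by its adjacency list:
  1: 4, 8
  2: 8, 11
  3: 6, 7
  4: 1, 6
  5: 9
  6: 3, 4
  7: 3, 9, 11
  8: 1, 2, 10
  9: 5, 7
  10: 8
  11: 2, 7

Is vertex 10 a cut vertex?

Deleting 10 leaves 1 component (was 1), so 10 is not a cut vertex.

No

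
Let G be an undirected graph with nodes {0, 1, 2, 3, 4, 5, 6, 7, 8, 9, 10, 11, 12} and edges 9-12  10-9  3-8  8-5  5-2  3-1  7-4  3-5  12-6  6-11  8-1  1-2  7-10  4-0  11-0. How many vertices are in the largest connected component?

8

Starting from 1 we can reach 1, 2, 3, 5, 8. That is one component of size 5.
Starting from 0 we can reach 0, 4, 6, 7, 9, 10, 11, 12. That is one component of size 8.
The largest has 8 vertices.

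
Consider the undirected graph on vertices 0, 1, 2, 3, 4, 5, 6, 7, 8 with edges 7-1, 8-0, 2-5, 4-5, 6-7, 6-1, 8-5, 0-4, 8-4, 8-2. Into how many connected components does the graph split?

3

3 is isolated — a component by itself.
Starting from 1 we can reach 1, 6, 7. That is one component of size 3.
Starting from 0 we can reach 0, 2, 4, 5, 8. That is one component of size 5.
Total: 3 components.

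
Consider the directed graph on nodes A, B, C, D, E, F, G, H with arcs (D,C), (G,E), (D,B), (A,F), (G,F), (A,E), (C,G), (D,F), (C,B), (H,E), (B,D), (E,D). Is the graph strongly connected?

No

There is no directed path from F to D, so the graph is not strongly connected.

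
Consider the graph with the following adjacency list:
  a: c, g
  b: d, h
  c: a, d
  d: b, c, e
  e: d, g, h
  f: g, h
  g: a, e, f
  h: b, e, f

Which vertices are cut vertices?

none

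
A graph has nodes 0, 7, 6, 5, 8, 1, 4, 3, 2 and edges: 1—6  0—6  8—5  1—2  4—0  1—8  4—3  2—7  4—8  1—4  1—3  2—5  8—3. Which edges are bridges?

2-7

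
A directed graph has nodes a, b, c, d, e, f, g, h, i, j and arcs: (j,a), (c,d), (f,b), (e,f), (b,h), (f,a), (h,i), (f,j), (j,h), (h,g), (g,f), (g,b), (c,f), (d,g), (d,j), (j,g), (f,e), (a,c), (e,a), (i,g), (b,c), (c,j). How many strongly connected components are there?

1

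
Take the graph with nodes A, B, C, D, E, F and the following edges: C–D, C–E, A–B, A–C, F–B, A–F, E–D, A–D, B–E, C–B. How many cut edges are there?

0

The edges on the cycle A-C-D-E-B-A are not bridges since each lies on that cycle.
Every edge lies on some cycle, so there are no bridges.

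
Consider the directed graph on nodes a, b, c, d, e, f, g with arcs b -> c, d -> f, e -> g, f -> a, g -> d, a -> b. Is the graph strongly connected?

There is no directed path from g to e, so the graph is not strongly connected.

No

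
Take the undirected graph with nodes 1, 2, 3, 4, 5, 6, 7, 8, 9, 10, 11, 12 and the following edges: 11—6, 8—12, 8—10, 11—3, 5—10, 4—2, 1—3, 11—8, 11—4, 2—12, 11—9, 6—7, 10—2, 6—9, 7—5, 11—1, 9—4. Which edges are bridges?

none

The edges on the cycle 11-1-3-11 are not bridges since each lies on that cycle.
Every edge lies on some cycle, so there are no bridges.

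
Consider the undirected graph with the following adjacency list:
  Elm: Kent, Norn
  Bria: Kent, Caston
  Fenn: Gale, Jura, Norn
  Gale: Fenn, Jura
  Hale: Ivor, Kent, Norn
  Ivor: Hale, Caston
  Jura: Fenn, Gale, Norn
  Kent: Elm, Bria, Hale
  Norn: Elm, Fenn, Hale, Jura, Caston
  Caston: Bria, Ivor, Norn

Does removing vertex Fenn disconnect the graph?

Deleting Fenn leaves 1 component (was 1) (its neighbors Gale, Jura, Norn remain connected to each other), so Fenn is not a cut vertex.

No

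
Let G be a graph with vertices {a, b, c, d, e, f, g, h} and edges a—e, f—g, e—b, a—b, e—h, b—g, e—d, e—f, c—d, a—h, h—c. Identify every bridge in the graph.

The edges on the cycle e-f-g-b-e are not bridges since each lies on that cycle.
Every edge lies on some cycle, so there are no bridges.

none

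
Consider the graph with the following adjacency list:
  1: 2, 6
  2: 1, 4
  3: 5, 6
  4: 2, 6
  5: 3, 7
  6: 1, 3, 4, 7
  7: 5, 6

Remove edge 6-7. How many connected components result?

6 and 7 are still connected via 6-3-5-7, so the component count stays at 1.

1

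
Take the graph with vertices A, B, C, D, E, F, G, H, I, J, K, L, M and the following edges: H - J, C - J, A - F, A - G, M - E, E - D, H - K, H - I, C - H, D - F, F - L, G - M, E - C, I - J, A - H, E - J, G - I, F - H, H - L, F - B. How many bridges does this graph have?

The edges on the cycle A-G-M-E-D-F-A are not bridges since each lies on that cycle.
But removing B - F disconnects B from F; removing H - K disconnects H from K — these are bridges.
That makes 2 bridges.

2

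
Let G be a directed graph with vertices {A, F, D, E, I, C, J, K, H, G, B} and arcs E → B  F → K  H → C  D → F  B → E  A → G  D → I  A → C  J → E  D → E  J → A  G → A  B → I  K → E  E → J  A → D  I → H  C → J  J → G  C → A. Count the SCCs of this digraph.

1

{A, B, C, D, E, F, G, H, I, J, K} are all mutually reachable — one SCC of size 11.
That gives 1 strongly connected component.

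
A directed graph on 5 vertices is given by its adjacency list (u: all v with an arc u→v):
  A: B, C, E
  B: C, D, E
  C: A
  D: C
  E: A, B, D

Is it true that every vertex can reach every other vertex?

From D we can reach every vertex (A, B, C, D, E), and every vertex can reach D (A, B, C, D, E). So the whole graph is one strongly connected component.

Yes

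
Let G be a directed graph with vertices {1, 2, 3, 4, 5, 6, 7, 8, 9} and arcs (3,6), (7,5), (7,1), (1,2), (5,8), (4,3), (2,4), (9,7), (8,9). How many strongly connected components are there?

6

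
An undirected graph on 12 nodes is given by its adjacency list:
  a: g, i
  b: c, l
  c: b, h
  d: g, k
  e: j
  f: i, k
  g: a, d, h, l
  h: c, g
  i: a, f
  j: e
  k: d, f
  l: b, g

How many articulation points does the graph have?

1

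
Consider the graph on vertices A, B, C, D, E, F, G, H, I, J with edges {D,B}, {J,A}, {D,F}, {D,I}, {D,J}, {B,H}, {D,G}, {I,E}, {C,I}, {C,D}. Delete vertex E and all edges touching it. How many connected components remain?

With E gone, the remaining components are: {A, B, C, D, F, G, H, I, J}.
That is 1 component.

1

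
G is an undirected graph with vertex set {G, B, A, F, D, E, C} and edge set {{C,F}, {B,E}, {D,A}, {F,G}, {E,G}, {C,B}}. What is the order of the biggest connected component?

Starting from A we can reach A, D. That is one component of size 2.
Starting from B we can reach B, C, E, F, G. That is one component of size 5.
The largest has 5 vertices.

5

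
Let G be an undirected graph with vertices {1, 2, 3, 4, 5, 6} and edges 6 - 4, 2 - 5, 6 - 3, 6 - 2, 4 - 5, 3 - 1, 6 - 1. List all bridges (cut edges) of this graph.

The edges on the cycle 6-3-1-6 are not bridges since each lies on that cycle.
Every edge lies on some cycle, so there are no bridges.

none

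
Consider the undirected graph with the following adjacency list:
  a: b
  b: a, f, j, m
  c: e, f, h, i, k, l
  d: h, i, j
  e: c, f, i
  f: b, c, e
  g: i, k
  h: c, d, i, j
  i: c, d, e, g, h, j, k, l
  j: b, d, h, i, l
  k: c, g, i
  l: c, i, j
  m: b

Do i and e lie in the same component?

Yes

From i we can reach a, b, c, d, e, f, g, h, i, j, k, l, m, which includes e.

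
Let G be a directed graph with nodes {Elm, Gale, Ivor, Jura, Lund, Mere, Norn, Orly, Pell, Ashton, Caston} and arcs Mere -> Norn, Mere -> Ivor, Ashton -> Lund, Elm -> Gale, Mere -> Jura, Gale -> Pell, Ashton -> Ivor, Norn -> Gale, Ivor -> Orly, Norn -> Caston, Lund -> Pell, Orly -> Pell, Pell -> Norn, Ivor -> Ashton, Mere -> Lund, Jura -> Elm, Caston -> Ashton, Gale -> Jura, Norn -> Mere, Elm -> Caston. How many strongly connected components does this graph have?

1

{Elm, Gale, Ivor, Jura, Lund, Mere, Norn, Orly, Pell, Ashton, Caston} are all mutually reachable — one SCC of size 11.
That gives 1 strongly connected component.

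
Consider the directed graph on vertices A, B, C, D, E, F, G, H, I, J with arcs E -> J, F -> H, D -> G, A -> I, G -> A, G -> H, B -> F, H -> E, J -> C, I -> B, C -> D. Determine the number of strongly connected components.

{A, B, C, D, E, F, G, H, I, J} are all mutually reachable — one SCC of size 10.
That gives 1 strongly connected component.

1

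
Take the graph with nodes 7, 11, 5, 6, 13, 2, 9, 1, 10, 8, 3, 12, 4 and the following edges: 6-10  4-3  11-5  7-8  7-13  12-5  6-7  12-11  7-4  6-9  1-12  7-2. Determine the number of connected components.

Starting from 1 we can reach 1, 5, 11, 12. That is one component of size 4.
Starting from 2 we can reach 2, 3, 4, 6, 7, 8, 9, 10, 13. That is one component of size 9.
Total: 2 components.

2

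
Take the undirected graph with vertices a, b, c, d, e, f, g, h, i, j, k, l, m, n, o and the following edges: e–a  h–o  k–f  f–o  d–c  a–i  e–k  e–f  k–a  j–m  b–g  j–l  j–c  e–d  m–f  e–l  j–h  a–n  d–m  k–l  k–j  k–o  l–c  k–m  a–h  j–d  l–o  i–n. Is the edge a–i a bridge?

After removing a–i, the path a-n-i still connects them, so the edge is not a bridge.

No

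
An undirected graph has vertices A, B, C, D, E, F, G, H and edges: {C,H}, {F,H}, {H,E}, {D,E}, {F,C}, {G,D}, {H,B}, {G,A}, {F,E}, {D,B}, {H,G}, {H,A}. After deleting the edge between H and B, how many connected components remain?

1

H and B are still connected via H-G-D-B, so the component count stays at 1.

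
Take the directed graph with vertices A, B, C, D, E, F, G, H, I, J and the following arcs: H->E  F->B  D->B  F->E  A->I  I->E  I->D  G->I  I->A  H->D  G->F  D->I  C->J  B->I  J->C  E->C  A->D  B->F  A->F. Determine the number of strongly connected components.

5

{A, B, D, F, I} are all mutually reachable — one SCC of size 5.
{C, J} are all mutually reachable — one SCC of size 2.
{H} is an SCC by itself.
{E} is an SCC by itself.
{G} is an SCC by itself.
That gives 5 strongly connected components.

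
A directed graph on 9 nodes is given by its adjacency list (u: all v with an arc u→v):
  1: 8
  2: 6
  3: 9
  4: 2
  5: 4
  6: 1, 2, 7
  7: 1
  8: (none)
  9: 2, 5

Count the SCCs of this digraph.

{2, 6} are all mutually reachable — one SCC of size 2.
{7} is an SCC by itself.
{4} is an SCC by itself.
{3} is an SCC by itself.
{9} is an SCC by itself.
(and 3 more singleton SCCs)
That gives 8 strongly connected components.

8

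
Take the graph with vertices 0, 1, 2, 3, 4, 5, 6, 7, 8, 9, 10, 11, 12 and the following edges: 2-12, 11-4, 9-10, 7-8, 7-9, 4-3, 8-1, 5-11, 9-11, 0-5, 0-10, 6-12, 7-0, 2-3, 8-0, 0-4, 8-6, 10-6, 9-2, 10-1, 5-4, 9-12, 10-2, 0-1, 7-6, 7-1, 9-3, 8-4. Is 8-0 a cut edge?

No

After removing 8-0, the path 8-7-0 still connects them, so the edge is not a bridge.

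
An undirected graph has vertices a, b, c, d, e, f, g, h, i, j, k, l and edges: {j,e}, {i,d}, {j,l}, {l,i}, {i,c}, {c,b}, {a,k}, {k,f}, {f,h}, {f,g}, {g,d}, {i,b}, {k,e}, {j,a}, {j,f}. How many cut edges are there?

The edges on the cycle i-c-b-i are not bridges since each lies on that cycle.
But removing h-f disconnects h from f — this is a bridge.

1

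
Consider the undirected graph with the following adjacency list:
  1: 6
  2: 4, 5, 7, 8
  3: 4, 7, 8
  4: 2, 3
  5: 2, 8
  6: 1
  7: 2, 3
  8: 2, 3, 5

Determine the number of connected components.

2

Starting from 1 we can reach 1, 6. That is one component of size 2.
Starting from 2 we can reach 2, 3, 4, 5, 7, 8. That is one component of size 6.
Total: 2 components.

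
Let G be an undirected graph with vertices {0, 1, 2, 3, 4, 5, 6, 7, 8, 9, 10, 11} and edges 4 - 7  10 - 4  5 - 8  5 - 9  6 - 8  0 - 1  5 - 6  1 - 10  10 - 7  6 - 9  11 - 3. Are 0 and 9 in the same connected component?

The component containing 0 is {0, 1, 4, 7, 10}, and 9 is not in it.

No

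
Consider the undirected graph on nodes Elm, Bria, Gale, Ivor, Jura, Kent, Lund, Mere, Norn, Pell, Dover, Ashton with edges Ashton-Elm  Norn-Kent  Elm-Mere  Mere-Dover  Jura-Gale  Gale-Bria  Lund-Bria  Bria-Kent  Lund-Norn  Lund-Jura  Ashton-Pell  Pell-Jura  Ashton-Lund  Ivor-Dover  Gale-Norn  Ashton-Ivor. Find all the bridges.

none

The edges on the cycle Ashton-Elm-Mere-Dover-Ivor-Ashton are not bridges since each lies on that cycle.
Every edge lies on some cycle, so there are no bridges.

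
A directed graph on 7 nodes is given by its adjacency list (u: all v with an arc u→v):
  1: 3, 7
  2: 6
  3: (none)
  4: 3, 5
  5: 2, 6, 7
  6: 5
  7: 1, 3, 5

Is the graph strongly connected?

No

There is no directed path from 7 to 4, so the graph is not strongly connected.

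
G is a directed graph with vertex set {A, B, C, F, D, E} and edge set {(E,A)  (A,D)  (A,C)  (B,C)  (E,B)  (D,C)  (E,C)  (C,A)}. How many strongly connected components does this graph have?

4

{A, C, D} are all mutually reachable — one SCC of size 3.
{F} is an SCC by itself.
{B} is an SCC by itself.
{E} is an SCC by itself.
That gives 4 strongly connected components.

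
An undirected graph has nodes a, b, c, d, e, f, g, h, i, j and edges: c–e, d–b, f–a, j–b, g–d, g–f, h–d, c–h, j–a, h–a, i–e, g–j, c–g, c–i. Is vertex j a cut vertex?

Deleting j leaves 1 component (was 1) (its neighbors a, b, g remain connected to each other), so j is not a cut vertex.

No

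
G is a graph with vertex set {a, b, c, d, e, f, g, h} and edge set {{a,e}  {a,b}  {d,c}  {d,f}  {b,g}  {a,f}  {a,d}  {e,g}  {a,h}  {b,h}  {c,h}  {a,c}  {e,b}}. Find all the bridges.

none

The edges on the cycle a-e-b-a are not bridges since each lies on that cycle.
Every edge lies on some cycle, so there are no bridges.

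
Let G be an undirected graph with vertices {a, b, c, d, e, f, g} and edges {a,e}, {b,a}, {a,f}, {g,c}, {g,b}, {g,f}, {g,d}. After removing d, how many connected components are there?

1

With d gone, the remaining components are: {a, b, c, e, f, g}.
That is 1 component.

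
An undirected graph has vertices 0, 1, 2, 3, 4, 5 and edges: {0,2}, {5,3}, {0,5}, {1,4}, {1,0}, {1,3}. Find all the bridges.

The edges on the cycle 1-0-5-3-1 are not bridges since each lies on that cycle.
But removing 0—2 disconnects 0 from 2; removing 1—4 disconnects 1 from 4 — these are bridges.

0-2, 1-4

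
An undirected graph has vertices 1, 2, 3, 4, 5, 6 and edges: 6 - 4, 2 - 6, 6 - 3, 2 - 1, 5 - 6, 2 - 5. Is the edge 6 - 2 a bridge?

No

After removing 6 - 2, the path 6-5-2 still connects them, so the edge is not a bridge.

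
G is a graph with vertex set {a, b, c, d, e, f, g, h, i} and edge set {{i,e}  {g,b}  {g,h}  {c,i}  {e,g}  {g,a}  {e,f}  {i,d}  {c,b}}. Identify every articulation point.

e, g, i

Removing e increases the component count from 1 to 2, so e is a cut vertex.
Removing g increases the component count from 1 to 3, so g is a cut vertex.
Removing i increases the component count from 1 to 2, so i is a cut vertex.
By contrast removing d leaves 1 component; it is not a cut vertex. No other vertex is a cut vertex either.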